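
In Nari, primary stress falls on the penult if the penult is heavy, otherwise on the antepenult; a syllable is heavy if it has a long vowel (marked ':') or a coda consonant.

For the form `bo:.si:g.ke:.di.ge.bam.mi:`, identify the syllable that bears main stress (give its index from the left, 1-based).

6

Weights: 5 ge L, 6 bam H, 7 mi: H.
The penult (syllable 6, bam) is heavy, so it takes stress.
Primary stress: syllable 6 → bo:.si:g.ke:.di.ge.ˈbam.mi:.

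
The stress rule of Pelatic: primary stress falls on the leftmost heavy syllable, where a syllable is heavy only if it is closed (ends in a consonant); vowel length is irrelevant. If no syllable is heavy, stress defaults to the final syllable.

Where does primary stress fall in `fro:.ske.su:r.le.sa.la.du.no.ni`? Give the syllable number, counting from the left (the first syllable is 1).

Weights: 1 fro: L, 2 ske L, 3 su:r H, 4 le L, 5 sa L, 6 la L, 7 du L, 8 no L, 9 ni L.
Heavy syllables in the domain: 3. The leftmost is syllable 3 (su:r).
Primary stress: syllable 3 → fro:.ske.ˈsu:r.le.sa.la.du.no.ni.

3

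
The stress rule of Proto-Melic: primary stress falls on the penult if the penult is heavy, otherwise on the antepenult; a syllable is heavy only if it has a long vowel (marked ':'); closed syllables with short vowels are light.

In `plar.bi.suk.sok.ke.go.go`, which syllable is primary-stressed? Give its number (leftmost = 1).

Weights: 5 ke L, 6 go L, 7 go L.
The penult (syllable 6, go) is light, so stress falls on the antepenult (syllable 5, ke).
Primary stress: syllable 5 → plar.bi.suk.sok.ˈke.go.go.

5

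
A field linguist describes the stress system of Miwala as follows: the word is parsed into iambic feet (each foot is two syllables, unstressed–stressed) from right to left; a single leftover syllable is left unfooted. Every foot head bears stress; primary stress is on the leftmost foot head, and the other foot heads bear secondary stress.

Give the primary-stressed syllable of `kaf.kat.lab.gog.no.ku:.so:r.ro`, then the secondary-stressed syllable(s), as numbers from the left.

primary 2, secondary 4, 6, 8

Parse right to left into iambic (σˈσ) feet: (kaf.ˈkat) (lab.ˈgog) (no.ˈku:) (so:r.ˈro).
Foot heads (stressed positions): 2, 4, 6, 8.
End Rule Leftmost: primary stress on the leftmost head = syllable 2.
Secondary stress on 4, 6, 8: kaf.ˈkat.lab.ˌgog.no.ˌku:.so:r.ˌro.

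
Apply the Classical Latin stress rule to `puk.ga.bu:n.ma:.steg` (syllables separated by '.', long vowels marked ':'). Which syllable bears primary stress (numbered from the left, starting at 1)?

Classical Latin: stress the penult if heavy (long vowel or closed), else the antepenult.
Weights: 3 bu:n H, 4 ma: H, 5 steg H.
The penult (syllable 4, ma:) is heavy, so it takes stress.
Stress on syllable 4: puk.ga.bu:n.ˈma:.steg.

4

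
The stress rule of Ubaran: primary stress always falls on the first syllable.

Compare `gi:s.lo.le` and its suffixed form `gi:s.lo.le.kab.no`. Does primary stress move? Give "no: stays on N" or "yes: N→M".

Base `gi:s.lo.le` (3 syllables):
  The word has 3 syllables; the first syllable is syllable 1 (gi:s).
  → primary stress on syllable 1.
Suffixed `gi:s.lo.le.kab.no` (5 syllables):
  The word has 5 syllables; the first syllable is syllable 1 (gi:s).
  → primary stress on syllable 1.

no: stays on 1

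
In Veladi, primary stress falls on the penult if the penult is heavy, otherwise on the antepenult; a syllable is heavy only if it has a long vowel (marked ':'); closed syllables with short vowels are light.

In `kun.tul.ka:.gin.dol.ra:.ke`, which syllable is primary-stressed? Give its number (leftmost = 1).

Weights: 5 dol L, 6 ra: H, 7 ke L.
The penult (syllable 6, ra:) is heavy, so it takes stress.
Primary stress: syllable 6 → kun.tul.ka:.gin.dol.ˈra:.ke.

6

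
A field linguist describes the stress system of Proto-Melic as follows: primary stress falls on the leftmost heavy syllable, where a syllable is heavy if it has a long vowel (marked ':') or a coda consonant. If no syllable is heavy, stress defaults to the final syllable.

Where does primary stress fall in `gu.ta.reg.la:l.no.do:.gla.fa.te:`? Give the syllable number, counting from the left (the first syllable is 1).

3

Weights: 1 gu L, 2 ta L, 3 reg H, 4 la:l H, 5 no L, 6 do: H, 7 gla L, 8 fa L, 9 te: H.
Heavy syllables in the domain: 3, 4, 6, 9. The leftmost is syllable 3 (reg).
Primary stress: syllable 3 → gu.ta.ˈreg.la:l.no.do:.gla.fa.te:.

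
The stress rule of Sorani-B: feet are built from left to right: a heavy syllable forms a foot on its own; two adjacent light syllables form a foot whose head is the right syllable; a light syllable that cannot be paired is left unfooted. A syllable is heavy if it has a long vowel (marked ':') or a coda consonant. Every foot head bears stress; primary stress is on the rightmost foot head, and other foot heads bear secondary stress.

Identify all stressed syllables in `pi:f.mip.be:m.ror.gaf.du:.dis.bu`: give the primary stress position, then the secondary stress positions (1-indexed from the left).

primary 7, secondary 1, 2, 3, 4, 5, 6

Weights: 1 pi:f H, 2 mip H, 3 be:m H, 4 ror H, 5 gaf H, 6 du: H, 7 dis H, 8 bu L.
Parse left to right (heavy = foot alone; LL = one foot; stranded L unfooted): (ˈpi:f) (ˈmip) (ˈbe:m) (ˈror) (ˈgaf) (ˈdu:) (ˈdis) bu.
Foot heads: 1, 2, 3, 4, 5, 6, 7.
Primary stress on the rightmost head = syllable 7.
Secondary stress on 1, 2, 3, 4, 5, 6: ˌpi:f.ˌmip.ˌbe:m.ˌror.ˌgaf.ˌdu:.ˈdis.bu.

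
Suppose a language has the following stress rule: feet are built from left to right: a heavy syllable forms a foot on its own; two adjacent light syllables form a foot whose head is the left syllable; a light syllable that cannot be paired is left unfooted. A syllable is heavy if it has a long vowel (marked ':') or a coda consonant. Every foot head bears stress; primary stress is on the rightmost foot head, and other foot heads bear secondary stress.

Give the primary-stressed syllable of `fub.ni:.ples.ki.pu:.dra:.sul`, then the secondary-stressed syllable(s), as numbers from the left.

Weights: 1 fub H, 2 ni: H, 3 ples H, 4 ki L, 5 pu: H, 6 dra: H, 7 sul H.
Parse left to right (heavy = foot alone; LL = one foot; stranded L unfooted): (ˈfub) (ˈni:) (ˈples) ki (ˈpu:) (ˈdra:) (ˈsul).
Foot heads: 1, 2, 3, 5, 6, 7.
Primary stress on the rightmost head = syllable 7.
Secondary stress on 1, 2, 3, 5, 6: ˌfub.ˌni:.ˌples.ki.ˌpu:.ˌdra:.ˈsul.

primary 7, secondary 1, 2, 3, 5, 6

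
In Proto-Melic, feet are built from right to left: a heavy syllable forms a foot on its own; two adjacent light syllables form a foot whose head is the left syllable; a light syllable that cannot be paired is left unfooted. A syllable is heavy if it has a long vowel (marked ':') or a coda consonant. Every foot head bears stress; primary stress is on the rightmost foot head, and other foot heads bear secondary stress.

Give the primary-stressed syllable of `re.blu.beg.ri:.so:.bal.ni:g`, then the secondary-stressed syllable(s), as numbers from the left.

Weights: 1 re L, 2 blu L, 3 beg H, 4 ri: H, 5 so: H, 6 bal H, 7 ni:g H.
Parse right to left (heavy = foot alone; LL = one foot; stranded L unfooted): (ˈre.blu) (ˈbeg) (ˈri:) (ˈso:) (ˈbal) (ˈni:g).
Foot heads: 1, 3, 4, 5, 6, 7.
Primary stress on the rightmost head = syllable 7.
Secondary stress on 1, 3, 4, 5, 6: ˌre.blu.ˌbeg.ˌri:.ˌso:.ˌbal.ˈni:g.

primary 7, secondary 1, 3, 4, 5, 6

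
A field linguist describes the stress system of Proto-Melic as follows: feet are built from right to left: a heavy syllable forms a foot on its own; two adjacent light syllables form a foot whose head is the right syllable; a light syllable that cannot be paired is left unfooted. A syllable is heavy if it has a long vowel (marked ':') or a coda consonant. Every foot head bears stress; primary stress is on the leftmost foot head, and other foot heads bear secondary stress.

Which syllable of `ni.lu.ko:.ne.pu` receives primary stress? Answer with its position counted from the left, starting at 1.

2

Weights: 1 ni L, 2 lu L, 3 ko: H, 4 ne L, 5 pu L.
Parse right to left (heavy = foot alone; LL = one foot; stranded L unfooted): (ni.ˈlu) (ˈko:) (ne.ˈpu).
Foot heads: 2, 3, 5.
Primary stress on the leftmost head = syllable 2.
Primary stress: syllable 2 → ni.ˈlu.ko:.ne.pu.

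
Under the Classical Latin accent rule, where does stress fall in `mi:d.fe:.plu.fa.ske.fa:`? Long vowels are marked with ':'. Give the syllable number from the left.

Classical Latin: stress the penult if heavy (long vowel or closed), else the antepenult.
Weights: 4 fa L, 5 ske L, 6 fa: H.
The penult (syllable 5, ske) is light, so stress falls on the antepenult (syllable 4, fa).
Stress on syllable 4: mi:d.fe:.plu.ˈfa.ske.fa:.

4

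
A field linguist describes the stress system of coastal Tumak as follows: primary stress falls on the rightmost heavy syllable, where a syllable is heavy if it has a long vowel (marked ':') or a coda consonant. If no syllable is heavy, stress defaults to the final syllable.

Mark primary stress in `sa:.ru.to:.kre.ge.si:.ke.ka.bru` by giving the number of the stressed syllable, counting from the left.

6

Weights: 1 sa: H, 2 ru L, 3 to: H, 4 kre L, 5 ge L, 6 si: H, 7 ke L, 8 ka L, 9 bru L.
Heavy syllables in the domain: 1, 3, 6. The rightmost is syllable 6 (si:).
Primary stress: syllable 6 → sa:.ru.to:.kre.ge.ˈsi:.ke.ka.bru.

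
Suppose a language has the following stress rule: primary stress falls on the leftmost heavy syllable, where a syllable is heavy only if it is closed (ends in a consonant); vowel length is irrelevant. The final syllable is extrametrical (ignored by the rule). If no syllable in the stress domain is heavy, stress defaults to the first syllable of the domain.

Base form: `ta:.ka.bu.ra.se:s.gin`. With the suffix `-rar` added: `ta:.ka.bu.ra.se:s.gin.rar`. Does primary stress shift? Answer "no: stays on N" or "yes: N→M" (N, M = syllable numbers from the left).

Base `ta:.ka.bu.ra.se:s.gin` (6 syllables):
  The final syllable (6, gin) is extrametrical; the stress domain is syllables 1–5.
  Weights: 1 ta: L, 2 ka L, 3 bu L, 4 ra L, 5 se:s H.
  Heavy syllables in the domain: 5. The leftmost is syllable 5 (se:s).
  → primary stress on syllable 5.
Suffixed `ta:.ka.bu.ra.se:s.gin.rar` (7 syllables):
  The final syllable (7, rar) is extrametrical; the stress domain is syllables 1–6.
  Weights: 1 ta: L, 2 ka L, 3 bu L, 4 ra L, 5 se:s H, 6 gin H.
  Heavy syllables in the domain: 5, 6. The leftmost is syllable 5 (se:s).
  → primary stress on syllable 5.

no: stays on 5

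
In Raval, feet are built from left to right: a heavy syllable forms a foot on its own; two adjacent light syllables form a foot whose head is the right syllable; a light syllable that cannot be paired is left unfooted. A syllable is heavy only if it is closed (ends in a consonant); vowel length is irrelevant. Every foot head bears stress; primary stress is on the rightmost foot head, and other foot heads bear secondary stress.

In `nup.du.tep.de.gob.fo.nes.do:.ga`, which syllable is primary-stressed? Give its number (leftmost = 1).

Weights: 1 nup H, 2 du L, 3 tep H, 4 de L, 5 gob H, 6 fo L, 7 nes H, 8 do: L, 9 ga L.
Parse left to right (heavy = foot alone; LL = one foot; stranded L unfooted): (ˈnup) du (ˈtep) de (ˈgob) fo (ˈnes) (do:.ˈga).
Foot heads: 1, 3, 5, 7, 9.
Primary stress on the rightmost head = syllable 9.
Primary stress: syllable 9 → nup.du.tep.de.gob.fo.nes.do:.ˈga.

9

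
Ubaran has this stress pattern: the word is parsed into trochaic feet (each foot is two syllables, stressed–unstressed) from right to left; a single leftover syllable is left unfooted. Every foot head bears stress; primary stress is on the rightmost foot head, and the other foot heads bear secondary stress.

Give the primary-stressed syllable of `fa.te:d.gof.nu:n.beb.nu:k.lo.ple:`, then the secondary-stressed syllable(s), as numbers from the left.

primary 7, secondary 1, 3, 5

Parse right to left into trochaic (ˈσσ) feet: (ˈfa.te:d) (ˈgof.nu:n) (ˈbeb.nu:k) (ˈlo.ple:).
Foot heads (stressed positions): 1, 3, 5, 7.
End Rule Rightmost: primary stress on the rightmost head = syllable 7.
Secondary stress on 1, 3, 5: ˌfa.te:d.ˌgof.nu:n.ˌbeb.nu:k.ˈlo.ple:.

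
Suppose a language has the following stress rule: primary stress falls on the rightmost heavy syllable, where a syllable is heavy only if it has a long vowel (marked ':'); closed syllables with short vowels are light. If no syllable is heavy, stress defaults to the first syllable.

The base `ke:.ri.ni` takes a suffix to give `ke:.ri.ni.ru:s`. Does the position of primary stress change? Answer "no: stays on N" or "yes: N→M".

Base `ke:.ri.ni` (3 syllables):
  Weights: 1 ke: H, 2 ri L, 3 ni L.
  Heavy syllables in the domain: 1. The rightmost is syllable 1 (ke:).
  → primary stress on syllable 1.
Suffixed `ke:.ri.ni.ru:s` (4 syllables):
  Weights: 1 ke: H, 2 ri L, 3 ni L, 4 ru:s H.
  Heavy syllables in the domain: 1, 4. The rightmost is syllable 4 (ru:s).
  → primary stress on syllable 4.

yes: 1→4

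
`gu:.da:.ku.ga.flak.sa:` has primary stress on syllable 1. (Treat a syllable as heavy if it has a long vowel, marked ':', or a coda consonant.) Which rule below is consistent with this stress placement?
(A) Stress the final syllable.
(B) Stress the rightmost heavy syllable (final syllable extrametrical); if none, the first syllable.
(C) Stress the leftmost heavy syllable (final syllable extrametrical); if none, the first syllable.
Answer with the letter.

C

Rule A → syllable 6 (observed: 1).
Rule B → syllable 5 (observed: 1).
Rule C → syllable 1 ✓.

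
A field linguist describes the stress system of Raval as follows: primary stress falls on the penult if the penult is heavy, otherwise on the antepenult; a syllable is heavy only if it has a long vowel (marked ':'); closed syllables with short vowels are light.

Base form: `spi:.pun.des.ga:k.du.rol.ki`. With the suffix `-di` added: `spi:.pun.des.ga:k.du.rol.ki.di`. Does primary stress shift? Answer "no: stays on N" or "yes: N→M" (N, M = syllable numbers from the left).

Base `spi:.pun.des.ga:k.du.rol.ki` (7 syllables):
  Weights: 5 du L, 6 rol L, 7 ki L.
  The penult (syllable 6, rol) is light, so stress falls on the antepenult (syllable 5, du).
  → primary stress on syllable 5.
Suffixed `spi:.pun.des.ga:k.du.rol.ki.di` (8 syllables):
  Weights: 6 rol L, 7 ki L, 8 di L.
  The penult (syllable 7, ki) is light, so stress falls on the antepenult (syllable 6, rol).
  → primary stress on syllable 6.

yes: 5→6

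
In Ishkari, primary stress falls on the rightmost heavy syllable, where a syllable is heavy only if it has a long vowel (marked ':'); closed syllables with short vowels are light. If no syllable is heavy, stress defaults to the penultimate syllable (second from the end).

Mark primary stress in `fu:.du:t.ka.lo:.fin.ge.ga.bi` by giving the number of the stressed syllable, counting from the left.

Weights: 1 fu: H, 2 du:t H, 3 ka L, 4 lo: H, 5 fin L, 6 ge L, 7 ga L, 8 bi L.
Heavy syllables in the domain: 1, 2, 4. The rightmost is syllable 4 (lo:).
Primary stress: syllable 4 → fu:.du:t.ka.ˈlo:.fin.ge.ga.bi.

4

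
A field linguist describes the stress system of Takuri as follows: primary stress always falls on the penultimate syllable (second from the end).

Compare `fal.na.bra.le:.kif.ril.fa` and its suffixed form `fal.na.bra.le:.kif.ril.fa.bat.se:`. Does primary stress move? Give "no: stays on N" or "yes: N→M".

Base `fal.na.bra.le:.kif.ril.fa` (7 syllables):
  The word has 7 syllables; the penultimate syllable (second from the end) is syllable 6 (ril).
  → primary stress on syllable 6.
Suffixed `fal.na.bra.le:.kif.ril.fa.bat.se:` (9 syllables):
  The word has 9 syllables; the penultimate syllable (second from the end) is syllable 8 (bat).
  → primary stress on syllable 8.

yes: 6→8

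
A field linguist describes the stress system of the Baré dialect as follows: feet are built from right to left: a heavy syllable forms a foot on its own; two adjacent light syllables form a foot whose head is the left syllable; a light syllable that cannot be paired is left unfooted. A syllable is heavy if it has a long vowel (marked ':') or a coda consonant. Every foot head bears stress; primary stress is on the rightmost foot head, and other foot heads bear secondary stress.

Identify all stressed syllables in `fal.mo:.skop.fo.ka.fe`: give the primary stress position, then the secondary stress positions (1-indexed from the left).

primary 5, secondary 1, 2, 3

Weights: 1 fal H, 2 mo: H, 3 skop H, 4 fo L, 5 ka L, 6 fe L.
Parse right to left (heavy = foot alone; LL = one foot; stranded L unfooted): (ˈfal) (ˈmo:) (ˈskop) fo (ˈka.fe).
Foot heads: 1, 2, 3, 5.
Primary stress on the rightmost head = syllable 5.
Secondary stress on 1, 2, 3: ˌfal.ˌmo:.ˌskop.fo.ˈka.fe.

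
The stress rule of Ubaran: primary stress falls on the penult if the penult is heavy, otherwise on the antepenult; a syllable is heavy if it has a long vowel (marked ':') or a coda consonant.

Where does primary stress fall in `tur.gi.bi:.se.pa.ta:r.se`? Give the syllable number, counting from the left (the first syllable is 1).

Weights: 5 pa L, 6 ta:r H, 7 se L.
The penult (syllable 6, ta:r) is heavy, so it takes stress.
Primary stress: syllable 6 → tur.gi.bi:.se.pa.ˈta:r.se.

6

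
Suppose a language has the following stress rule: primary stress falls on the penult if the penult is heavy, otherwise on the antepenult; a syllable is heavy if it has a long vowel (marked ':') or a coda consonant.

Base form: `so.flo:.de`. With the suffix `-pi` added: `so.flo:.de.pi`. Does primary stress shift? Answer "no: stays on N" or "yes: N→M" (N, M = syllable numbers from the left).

no: stays on 2

Base `so.flo:.de` (3 syllables):
  Weights: 1 so L, 2 flo: H, 3 de L.
  The penult (syllable 2, flo:) is heavy, so it takes stress.
  → primary stress on syllable 2.
Suffixed `so.flo:.de.pi` (4 syllables):
  Weights: 2 flo: H, 3 de L, 4 pi L.
  The penult (syllable 3, de) is light, so stress falls on the antepenult (syllable 2, flo:).
  → primary stress on syllable 2.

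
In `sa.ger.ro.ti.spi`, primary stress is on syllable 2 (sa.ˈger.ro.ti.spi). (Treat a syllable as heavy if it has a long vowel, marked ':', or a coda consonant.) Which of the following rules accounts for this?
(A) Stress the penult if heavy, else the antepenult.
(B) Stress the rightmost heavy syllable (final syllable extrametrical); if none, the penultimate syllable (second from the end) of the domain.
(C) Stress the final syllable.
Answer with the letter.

Rule A → syllable 3 (observed: 2).
Rule B → syllable 2 ✓.
Rule C → syllable 5 (observed: 2).

B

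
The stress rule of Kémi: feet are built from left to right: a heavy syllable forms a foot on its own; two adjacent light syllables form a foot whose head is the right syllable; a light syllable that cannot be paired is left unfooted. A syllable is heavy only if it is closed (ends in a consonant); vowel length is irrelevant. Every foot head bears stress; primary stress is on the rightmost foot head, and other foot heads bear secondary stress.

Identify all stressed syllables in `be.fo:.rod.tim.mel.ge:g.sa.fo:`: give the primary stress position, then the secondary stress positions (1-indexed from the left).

primary 8, secondary 2, 3, 4, 5, 6

Weights: 1 be L, 2 fo: L, 3 rod H, 4 tim H, 5 mel H, 6 ge:g H, 7 sa L, 8 fo: L.
Parse left to right (heavy = foot alone; LL = one foot; stranded L unfooted): (be.ˈfo:) (ˈrod) (ˈtim) (ˈmel) (ˈge:g) (sa.ˈfo:).
Foot heads: 2, 3, 4, 5, 6, 8.
Primary stress on the rightmost head = syllable 8.
Secondary stress on 2, 3, 4, 5, 6: be.ˌfo:.ˌrod.ˌtim.ˌmel.ˌge:g.sa.ˈfo:.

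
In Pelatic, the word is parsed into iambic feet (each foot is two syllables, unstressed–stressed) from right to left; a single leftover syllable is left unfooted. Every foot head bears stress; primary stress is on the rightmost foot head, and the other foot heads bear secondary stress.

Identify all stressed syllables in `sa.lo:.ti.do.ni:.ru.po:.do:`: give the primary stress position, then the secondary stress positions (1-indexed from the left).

primary 8, secondary 2, 4, 6

Parse right to left into iambic (σˈσ) feet: (sa.ˈlo:) (ti.ˈdo) (ni:.ˈru) (po:.ˈdo:).
Foot heads (stressed positions): 2, 4, 6, 8.
End Rule Rightmost: primary stress on the rightmost head = syllable 8.
Secondary stress on 2, 4, 6: sa.ˌlo:.ti.ˌdo.ni:.ˌru.po:.ˈdo:.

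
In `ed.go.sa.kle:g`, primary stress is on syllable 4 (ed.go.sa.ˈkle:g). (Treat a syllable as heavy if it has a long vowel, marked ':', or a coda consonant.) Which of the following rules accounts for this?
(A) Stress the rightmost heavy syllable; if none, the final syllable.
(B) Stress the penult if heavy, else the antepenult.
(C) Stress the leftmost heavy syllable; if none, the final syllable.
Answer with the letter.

A

Rule A → syllable 4 ✓.
Rule B → syllable 2 (observed: 4).
Rule C → syllable 1 (observed: 4).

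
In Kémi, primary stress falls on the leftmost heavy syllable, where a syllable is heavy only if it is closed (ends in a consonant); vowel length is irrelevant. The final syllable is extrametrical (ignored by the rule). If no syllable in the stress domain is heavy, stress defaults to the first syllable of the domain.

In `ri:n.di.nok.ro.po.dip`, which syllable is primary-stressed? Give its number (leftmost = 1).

The final syllable (6, dip) is extrametrical; the stress domain is syllables 1–5.
Weights: 1 ri:n H, 2 di L, 3 nok H, 4 ro L, 5 po L.
Heavy syllables in the domain: 1, 3. The leftmost is syllable 1 (ri:n).
Primary stress: syllable 1 → ˈri:n.di.nok.ro.po.dip.

1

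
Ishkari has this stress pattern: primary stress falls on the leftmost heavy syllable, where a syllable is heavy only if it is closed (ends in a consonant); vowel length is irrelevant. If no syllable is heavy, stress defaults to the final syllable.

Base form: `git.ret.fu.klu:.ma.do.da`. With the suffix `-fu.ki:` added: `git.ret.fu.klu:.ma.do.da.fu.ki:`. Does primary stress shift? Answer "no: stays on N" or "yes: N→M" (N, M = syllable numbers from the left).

Base `git.ret.fu.klu:.ma.do.da` (7 syllables):
  Weights: 1 git H, 2 ret H, 3 fu L, 4 klu: L, 5 ma L, 6 do L, 7 da L.
  Heavy syllables in the domain: 1, 2. The leftmost is syllable 1 (git).
  → primary stress on syllable 1.
Suffixed `git.ret.fu.klu:.ma.do.da.fu.ki:` (9 syllables):
  Weights: 1 git H, 2 ret H, 3 fu L, 4 klu: L, 5 ma L, 6 do L, 7 da L, 8 fu L, 9 ki: L.
  Heavy syllables in the domain: 1, 2. The leftmost is syllable 1 (git).
  → primary stress on syllable 1.

no: stays on 1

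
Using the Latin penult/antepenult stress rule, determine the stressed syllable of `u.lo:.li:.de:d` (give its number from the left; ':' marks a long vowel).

3

Classical Latin: stress the penult if heavy (long vowel or closed), else the antepenult.
Weights: 2 lo: H, 3 li: H, 4 de:d H.
The penult (syllable 3, li:) is heavy, so it takes stress.
Stress on syllable 3: u.lo:.ˈli:.de:d.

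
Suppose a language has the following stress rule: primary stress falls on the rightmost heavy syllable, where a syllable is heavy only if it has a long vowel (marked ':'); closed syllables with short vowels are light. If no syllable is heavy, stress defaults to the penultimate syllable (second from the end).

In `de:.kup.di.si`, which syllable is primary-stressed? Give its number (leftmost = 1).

1

Weights: 1 de: H, 2 kup L, 3 di L, 4 si L.
Heavy syllables in the domain: 1. The rightmost is syllable 1 (de:).
Primary stress: syllable 1 → ˈde:.kup.di.si.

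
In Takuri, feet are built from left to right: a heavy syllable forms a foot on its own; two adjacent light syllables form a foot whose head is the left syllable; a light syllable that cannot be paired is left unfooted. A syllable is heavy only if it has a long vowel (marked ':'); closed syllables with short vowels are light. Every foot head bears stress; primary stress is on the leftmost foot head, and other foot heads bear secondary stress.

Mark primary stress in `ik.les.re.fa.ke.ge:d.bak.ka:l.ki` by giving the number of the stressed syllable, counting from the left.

1

Weights: 1 ik L, 2 les L, 3 re L, 4 fa L, 5 ke L, 6 ge:d H, 7 bak L, 8 ka:l H, 9 ki L.
Parse left to right (heavy = foot alone; LL = one foot; stranded L unfooted): (ˈik.les) (ˈre.fa) ke (ˈge:d) bak (ˈka:l) ki.
Foot heads: 1, 3, 6, 8.
Primary stress on the leftmost head = syllable 1.
Primary stress: syllable 1 → ˈik.les.re.fa.ke.ge:d.bak.ka:l.ki.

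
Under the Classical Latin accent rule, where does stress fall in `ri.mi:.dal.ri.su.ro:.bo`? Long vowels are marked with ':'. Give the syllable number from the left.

Classical Latin: stress the penult if heavy (long vowel or closed), else the antepenult.
Weights: 5 su L, 6 ro: H, 7 bo L.
The penult (syllable 6, ro:) is heavy, so it takes stress.
Stress on syllable 6: ri.mi:.dal.ri.su.ˈro:.bo.

6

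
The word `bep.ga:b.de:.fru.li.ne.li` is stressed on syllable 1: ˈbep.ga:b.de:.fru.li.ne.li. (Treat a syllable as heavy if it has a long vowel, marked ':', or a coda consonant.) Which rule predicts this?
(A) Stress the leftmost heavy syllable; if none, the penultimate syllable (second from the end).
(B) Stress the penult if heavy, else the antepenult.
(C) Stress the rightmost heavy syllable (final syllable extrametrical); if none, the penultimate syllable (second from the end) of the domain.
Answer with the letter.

Rule A → syllable 1 ✓.
Rule B → syllable 5 (observed: 1).
Rule C → syllable 3 (observed: 1).

A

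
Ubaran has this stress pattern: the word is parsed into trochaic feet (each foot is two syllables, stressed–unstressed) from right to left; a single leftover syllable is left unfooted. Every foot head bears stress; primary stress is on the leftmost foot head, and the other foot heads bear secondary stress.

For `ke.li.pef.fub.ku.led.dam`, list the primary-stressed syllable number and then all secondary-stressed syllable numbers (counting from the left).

primary 2, secondary 4, 6

Parse right to left into trochaic (ˈσσ) feet: ke (ˈli.pef) (ˈfub.ku) (ˈled.dam). Syllable 1 is left unfooted.
Foot heads (stressed positions): 2, 4, 6.
End Rule Leftmost: primary stress on the leftmost head = syllable 2.
Secondary stress on 4, 6: ke.ˈli.pef.ˌfub.ku.ˌled.dam.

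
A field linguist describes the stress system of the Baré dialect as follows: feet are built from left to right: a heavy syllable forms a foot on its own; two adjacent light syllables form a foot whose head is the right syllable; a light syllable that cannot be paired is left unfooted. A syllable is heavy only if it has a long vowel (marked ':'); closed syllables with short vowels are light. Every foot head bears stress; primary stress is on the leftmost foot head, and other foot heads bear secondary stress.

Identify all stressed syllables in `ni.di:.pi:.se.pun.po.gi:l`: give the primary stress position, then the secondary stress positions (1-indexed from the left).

primary 2, secondary 3, 5, 7

Weights: 1 ni L, 2 di: H, 3 pi: H, 4 se L, 5 pun L, 6 po L, 7 gi:l H.
Parse left to right (heavy = foot alone; LL = one foot; stranded L unfooted): ni (ˈdi:) (ˈpi:) (se.ˈpun) po (ˈgi:l).
Foot heads: 2, 3, 5, 7.
Primary stress on the leftmost head = syllable 2.
Secondary stress on 3, 5, 7: ni.ˈdi:.ˌpi:.se.ˌpun.po.ˌgi:l.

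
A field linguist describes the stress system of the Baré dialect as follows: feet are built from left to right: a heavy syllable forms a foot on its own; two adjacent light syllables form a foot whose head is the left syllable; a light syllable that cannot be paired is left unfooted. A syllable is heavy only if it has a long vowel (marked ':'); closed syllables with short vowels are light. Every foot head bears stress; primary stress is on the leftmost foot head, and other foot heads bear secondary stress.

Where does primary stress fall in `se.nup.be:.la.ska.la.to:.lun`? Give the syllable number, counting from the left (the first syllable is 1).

1

Weights: 1 se L, 2 nup L, 3 be: H, 4 la L, 5 ska L, 6 la L, 7 to: H, 8 lun L.
Parse left to right (heavy = foot alone; LL = one foot; stranded L unfooted): (ˈse.nup) (ˈbe:) (ˈla.ska) la (ˈto:) lun.
Foot heads: 1, 3, 4, 7.
Primary stress on the leftmost head = syllable 1.
Primary stress: syllable 1 → ˈse.nup.be:.la.ska.la.to:.lun.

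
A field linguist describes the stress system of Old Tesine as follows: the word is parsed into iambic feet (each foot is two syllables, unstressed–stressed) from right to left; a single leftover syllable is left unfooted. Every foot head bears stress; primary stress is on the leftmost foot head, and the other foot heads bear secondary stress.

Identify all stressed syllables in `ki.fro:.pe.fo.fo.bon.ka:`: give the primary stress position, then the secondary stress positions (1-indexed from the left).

Parse right to left into iambic (σˈσ) feet: ki (fro:.ˈpe) (fo.ˈfo) (bon.ˈka:). Syllable 1 is left unfooted.
Foot heads (stressed positions): 3, 5, 7.
End Rule Leftmost: primary stress on the leftmost head = syllable 3.
Secondary stress on 5, 7: ki.fro:.ˈpe.fo.ˌfo.bon.ˌka:.

primary 3, secondary 5, 7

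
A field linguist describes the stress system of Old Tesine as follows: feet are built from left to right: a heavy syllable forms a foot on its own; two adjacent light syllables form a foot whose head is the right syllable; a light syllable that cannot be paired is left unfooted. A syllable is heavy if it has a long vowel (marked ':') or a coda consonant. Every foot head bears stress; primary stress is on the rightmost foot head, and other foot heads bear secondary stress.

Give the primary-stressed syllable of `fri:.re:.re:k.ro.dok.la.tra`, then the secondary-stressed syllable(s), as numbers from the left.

primary 7, secondary 1, 2, 3, 5

Weights: 1 fri: H, 2 re: H, 3 re:k H, 4 ro L, 5 dok H, 6 la L, 7 tra L.
Parse left to right (heavy = foot alone; LL = one foot; stranded L unfooted): (ˈfri:) (ˈre:) (ˈre:k) ro (ˈdok) (la.ˈtra).
Foot heads: 1, 2, 3, 5, 7.
Primary stress on the rightmost head = syllable 7.
Secondary stress on 1, 2, 3, 5: ˌfri:.ˌre:.ˌre:k.ro.ˌdok.la.ˈtra.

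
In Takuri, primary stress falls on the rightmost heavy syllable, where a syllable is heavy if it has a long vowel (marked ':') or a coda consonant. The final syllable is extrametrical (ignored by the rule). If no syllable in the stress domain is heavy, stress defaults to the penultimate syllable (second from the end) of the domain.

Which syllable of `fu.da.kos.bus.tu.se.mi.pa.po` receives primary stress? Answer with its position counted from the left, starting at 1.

4

The final syllable (9, po) is extrametrical; the stress domain is syllables 1–8.
Weights: 1 fu L, 2 da L, 3 kos H, 4 bus H, 5 tu L, 6 se L, 7 mi L, 8 pa L.
Heavy syllables in the domain: 3, 4. The rightmost is syllable 4 (bus).
Primary stress: syllable 4 → fu.da.kos.ˈbus.tu.se.mi.pa.po.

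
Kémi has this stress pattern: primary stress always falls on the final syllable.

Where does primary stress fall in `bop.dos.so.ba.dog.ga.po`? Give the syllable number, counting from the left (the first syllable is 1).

The word has 7 syllables; the final syllable is syllable 7 (po).
Primary stress: syllable 7 → bop.dos.so.ba.dog.ga.ˈpo.

7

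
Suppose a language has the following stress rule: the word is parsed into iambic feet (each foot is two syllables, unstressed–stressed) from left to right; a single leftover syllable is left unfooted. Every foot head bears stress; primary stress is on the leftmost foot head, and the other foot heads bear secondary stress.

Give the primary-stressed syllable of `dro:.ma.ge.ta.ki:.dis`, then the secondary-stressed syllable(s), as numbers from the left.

primary 2, secondary 4, 6

Parse left to right into iambic (σˈσ) feet: (dro:.ˈma) (ge.ˈta) (ki:.ˈdis).
Foot heads (stressed positions): 2, 4, 6.
End Rule Leftmost: primary stress on the leftmost head = syllable 2.
Secondary stress on 4, 6: dro:.ˈma.ge.ˌta.ki:.ˌdis.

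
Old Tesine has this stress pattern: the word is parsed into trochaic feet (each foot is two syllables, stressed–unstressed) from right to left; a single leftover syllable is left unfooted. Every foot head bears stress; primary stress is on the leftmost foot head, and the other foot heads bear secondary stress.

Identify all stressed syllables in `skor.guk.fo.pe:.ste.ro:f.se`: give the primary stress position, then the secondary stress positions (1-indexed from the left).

primary 2, secondary 4, 6

Parse right to left into trochaic (ˈσσ) feet: skor (ˈguk.fo) (ˈpe:.ste) (ˈro:f.se). Syllable 1 is left unfooted.
Foot heads (stressed positions): 2, 4, 6.
End Rule Leftmost: primary stress on the leftmost head = syllable 2.
Secondary stress on 4, 6: skor.ˈguk.fo.ˌpe:.ste.ˌro:f.se.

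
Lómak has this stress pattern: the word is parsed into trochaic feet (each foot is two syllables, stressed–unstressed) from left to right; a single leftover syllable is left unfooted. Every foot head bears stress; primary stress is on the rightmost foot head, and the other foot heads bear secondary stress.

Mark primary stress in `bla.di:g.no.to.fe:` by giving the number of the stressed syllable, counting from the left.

3

Parse left to right into trochaic (ˈσσ) feet: (ˈbla.di:g) (ˈno.to) fe:. Syllable 5 is left unfooted.
Foot heads (stressed positions): 1, 3.
End Rule Rightmost: primary stress on the rightmost head = syllable 3.
Primary stress: syllable 3 → bla.di:g.ˈno.to.fe:.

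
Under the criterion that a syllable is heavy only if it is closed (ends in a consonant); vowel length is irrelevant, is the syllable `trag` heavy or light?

`trag`: short vowel, closed (coda /g/). Closed (coda /g/) → heavy.

heavy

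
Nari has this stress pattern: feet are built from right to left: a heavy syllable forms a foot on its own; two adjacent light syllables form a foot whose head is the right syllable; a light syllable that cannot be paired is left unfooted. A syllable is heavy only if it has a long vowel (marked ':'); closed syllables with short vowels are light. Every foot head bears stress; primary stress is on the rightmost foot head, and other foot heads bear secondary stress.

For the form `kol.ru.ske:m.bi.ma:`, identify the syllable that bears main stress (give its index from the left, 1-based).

5

Weights: 1 kol L, 2 ru L, 3 ske:m H, 4 bi L, 5 ma: H.
Parse right to left (heavy = foot alone; LL = one foot; stranded L unfooted): (kol.ˈru) (ˈske:m) bi (ˈma:).
Foot heads: 2, 3, 5.
Primary stress on the rightmost head = syllable 5.
Primary stress: syllable 5 → kol.ru.ske:m.bi.ˈma:.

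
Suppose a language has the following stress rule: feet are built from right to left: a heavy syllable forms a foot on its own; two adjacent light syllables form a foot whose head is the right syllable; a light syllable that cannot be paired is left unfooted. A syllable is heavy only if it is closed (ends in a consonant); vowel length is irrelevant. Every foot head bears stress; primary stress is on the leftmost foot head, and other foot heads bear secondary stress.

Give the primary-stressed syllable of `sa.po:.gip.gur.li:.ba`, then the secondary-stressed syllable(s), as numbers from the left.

Weights: 1 sa L, 2 po: L, 3 gip H, 4 gur H, 5 li: L, 6 ba L.
Parse right to left (heavy = foot alone; LL = one foot; stranded L unfooted): (sa.ˈpo:) (ˈgip) (ˈgur) (li:.ˈba).
Foot heads: 2, 3, 4, 6.
Primary stress on the leftmost head = syllable 2.
Secondary stress on 3, 4, 6: sa.ˈpo:.ˌgip.ˌgur.li:.ˌba.

primary 2, secondary 3, 4, 6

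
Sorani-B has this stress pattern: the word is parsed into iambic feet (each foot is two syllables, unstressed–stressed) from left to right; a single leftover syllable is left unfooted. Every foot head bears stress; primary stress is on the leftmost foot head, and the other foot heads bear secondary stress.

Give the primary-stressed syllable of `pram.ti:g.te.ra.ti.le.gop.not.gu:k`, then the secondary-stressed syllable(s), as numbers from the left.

Parse left to right into iambic (σˈσ) feet: (pram.ˈti:g) (te.ˈra) (ti.ˈle) (gop.ˈnot) gu:k. Syllable 9 is left unfooted.
Foot heads (stressed positions): 2, 4, 6, 8.
End Rule Leftmost: primary stress on the leftmost head = syllable 2.
Secondary stress on 4, 6, 8: pram.ˈti:g.te.ˌra.ti.ˌle.gop.ˌnot.gu:k.

primary 2, secondary 4, 6, 8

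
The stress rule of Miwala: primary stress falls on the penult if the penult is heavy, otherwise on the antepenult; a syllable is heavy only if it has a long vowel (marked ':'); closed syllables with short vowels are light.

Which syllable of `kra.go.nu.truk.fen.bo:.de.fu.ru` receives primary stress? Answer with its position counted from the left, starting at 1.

7

Weights: 7 de L, 8 fu L, 9 ru L.
The penult (syllable 8, fu) is light, so stress falls on the antepenult (syllable 7, de).
Primary stress: syllable 7 → kra.go.nu.truk.fen.bo:.ˈde.fu.ru.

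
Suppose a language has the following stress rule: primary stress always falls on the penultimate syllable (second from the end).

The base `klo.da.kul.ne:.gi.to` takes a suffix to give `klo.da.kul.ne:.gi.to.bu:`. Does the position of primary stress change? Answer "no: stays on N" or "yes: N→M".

Base `klo.da.kul.ne:.gi.to` (6 syllables):
  The word has 6 syllables; the penultimate syllable (second from the end) is syllable 5 (gi).
  → primary stress on syllable 5.
Suffixed `klo.da.kul.ne:.gi.to.bu:` (7 syllables):
  The word has 7 syllables; the penultimate syllable (second from the end) is syllable 6 (to).
  → primary stress on syllable 6.

yes: 5→6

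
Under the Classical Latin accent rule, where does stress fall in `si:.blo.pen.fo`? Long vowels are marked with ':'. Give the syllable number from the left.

Classical Latin: stress the penult if heavy (long vowel or closed), else the antepenult.
Weights: 2 blo L, 3 pen H, 4 fo L.
The penult (syllable 3, pen) is heavy, so it takes stress.
Stress on syllable 3: si:.blo.ˈpen.fo.

3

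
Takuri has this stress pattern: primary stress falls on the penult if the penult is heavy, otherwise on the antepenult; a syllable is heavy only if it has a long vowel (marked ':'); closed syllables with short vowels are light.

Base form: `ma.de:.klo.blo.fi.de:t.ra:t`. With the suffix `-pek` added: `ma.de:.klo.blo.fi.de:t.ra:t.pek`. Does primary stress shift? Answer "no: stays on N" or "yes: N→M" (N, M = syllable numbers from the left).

yes: 6→7

Base `ma.de:.klo.blo.fi.de:t.ra:t` (7 syllables):
  Weights: 5 fi L, 6 de:t H, 7 ra:t H.
  The penult (syllable 6, de:t) is heavy, so it takes stress.
  → primary stress on syllable 6.
Suffixed `ma.de:.klo.blo.fi.de:t.ra:t.pek` (8 syllables):
  Weights: 6 de:t H, 7 ra:t H, 8 pek L.
  The penult (syllable 7, ra:t) is heavy, so it takes stress.
  → primary stress on syllable 7.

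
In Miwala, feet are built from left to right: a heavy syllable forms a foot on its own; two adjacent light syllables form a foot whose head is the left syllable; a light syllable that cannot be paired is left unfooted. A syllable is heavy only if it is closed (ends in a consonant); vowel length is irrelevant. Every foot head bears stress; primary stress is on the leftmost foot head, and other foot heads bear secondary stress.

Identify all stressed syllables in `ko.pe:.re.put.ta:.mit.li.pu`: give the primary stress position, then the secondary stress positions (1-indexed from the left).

Weights: 1 ko L, 2 pe: L, 3 re L, 4 put H, 5 ta: L, 6 mit H, 7 li L, 8 pu L.
Parse left to right (heavy = foot alone; LL = one foot; stranded L unfooted): (ˈko.pe:) re (ˈput) ta: (ˈmit) (ˈli.pu).
Foot heads: 1, 4, 6, 7.
Primary stress on the leftmost head = syllable 1.
Secondary stress on 4, 6, 7: ˈko.pe:.re.ˌput.ta:.ˌmit.ˌli.pu.

primary 1, secondary 4, 6, 7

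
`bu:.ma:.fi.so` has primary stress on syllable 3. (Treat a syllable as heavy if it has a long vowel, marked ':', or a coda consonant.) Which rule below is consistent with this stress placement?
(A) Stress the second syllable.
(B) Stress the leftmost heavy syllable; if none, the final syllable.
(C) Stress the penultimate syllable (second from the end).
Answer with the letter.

C

Rule A → syllable 2 (observed: 3).
Rule B → syllable 1 (observed: 3).
Rule C → syllable 3 ✓.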